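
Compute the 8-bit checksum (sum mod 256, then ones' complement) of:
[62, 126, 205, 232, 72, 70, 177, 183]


Sum = 1127 mod 256 = 103
Complement = 152

152


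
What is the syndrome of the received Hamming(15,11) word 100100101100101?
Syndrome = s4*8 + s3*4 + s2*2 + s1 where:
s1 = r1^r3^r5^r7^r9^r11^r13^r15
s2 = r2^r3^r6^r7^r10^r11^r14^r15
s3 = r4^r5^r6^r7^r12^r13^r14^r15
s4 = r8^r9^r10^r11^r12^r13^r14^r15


s1=1, s2=1, s3=0, s4=0

Syndrome = 3 (error at position 3)


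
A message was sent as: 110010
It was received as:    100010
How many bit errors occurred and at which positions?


XOR: 010000

1 error(s) at position(s): 1


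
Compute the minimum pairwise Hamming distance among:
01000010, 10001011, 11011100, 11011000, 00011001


Comparing all pairs, minimum distance: 1
Can detect 0 errors, correct 0 errors

1


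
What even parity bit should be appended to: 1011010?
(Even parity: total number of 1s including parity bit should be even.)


Number of 1s in data: 4
Parity bit: 0

0


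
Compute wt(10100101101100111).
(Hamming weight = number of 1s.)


Counting 1s in 10100101101100111

10


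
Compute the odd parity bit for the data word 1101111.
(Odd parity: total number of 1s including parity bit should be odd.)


Number of 1s in data: 6
Parity bit: 1

1


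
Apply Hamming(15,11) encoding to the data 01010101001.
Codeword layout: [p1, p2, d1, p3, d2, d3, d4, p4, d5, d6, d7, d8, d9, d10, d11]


Parity bits: p1=1, p2=1, p3=0, p4=1

110010110101001


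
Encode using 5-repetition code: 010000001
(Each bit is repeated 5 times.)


Each bit -> 5 copies

000001111100000000000000000000000000000011111


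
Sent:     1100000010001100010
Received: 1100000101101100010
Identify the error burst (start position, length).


XOR: 0000000111100000000

Burst at position 7, length 4


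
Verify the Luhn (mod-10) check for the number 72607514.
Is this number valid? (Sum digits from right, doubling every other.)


Luhn sum = 26
26 mod 10 = 6

Invalid (Luhn sum mod 10 = 6)


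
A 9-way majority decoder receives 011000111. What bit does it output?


Ones: 5 out of 9
Threshold: 5

1 (5/9 voted 1)


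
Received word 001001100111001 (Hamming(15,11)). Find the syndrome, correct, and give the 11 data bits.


Syndrome = 0: no error detected

Data: 10110111001 (no errors)


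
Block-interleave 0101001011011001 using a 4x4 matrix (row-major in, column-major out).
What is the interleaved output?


Matrix:
  0101
  0010
  1101
  1001
Read columns: 0011101001001011

0011101001001011


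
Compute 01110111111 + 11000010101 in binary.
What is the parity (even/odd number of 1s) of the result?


01110111111 = 959
11000010101 = 1557
Sum = 2516 = 100111010100
1s count = 6

even parity (6 ones in 100111010100)


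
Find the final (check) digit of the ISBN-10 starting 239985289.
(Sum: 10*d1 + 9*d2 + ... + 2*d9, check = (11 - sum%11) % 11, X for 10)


Weighted sum: 305
305 mod 11 = 8

Check digit: 3


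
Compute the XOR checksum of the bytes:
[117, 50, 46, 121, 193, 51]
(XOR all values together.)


XOR chain: 117 ^ 50 ^ 46 ^ 121 ^ 193 ^ 51 = 226

226


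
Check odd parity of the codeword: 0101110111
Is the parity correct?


Number of 1s: 7

Yes, parity is correct (7 ones)


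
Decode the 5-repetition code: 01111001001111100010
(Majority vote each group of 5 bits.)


Groups: 01111, 00100, 11111, 00010
Majority votes: 1010

1010


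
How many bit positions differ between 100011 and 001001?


XOR: 101010
Count of 1s: 3

3


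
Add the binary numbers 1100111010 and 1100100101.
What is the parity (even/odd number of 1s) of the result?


1100111010 = 826
1100100101 = 805
Sum = 1631 = 11001011111
1s count = 8

even parity (8 ones in 11001011111)


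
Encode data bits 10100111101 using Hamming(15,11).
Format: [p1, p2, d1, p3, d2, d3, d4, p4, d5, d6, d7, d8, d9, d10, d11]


Parity bits: p1=0, p2=1, p3=0, p4=1

011001010111101


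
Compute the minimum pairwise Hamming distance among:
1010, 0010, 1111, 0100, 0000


Comparing all pairs, minimum distance: 1
Can detect 0 errors, correct 0 errors

1


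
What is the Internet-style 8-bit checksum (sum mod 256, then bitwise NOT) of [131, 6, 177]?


Sum = 314 mod 256 = 58
Complement = 197

197


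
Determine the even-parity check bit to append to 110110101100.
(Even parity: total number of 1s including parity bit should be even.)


Number of 1s in data: 7
Parity bit: 1

1


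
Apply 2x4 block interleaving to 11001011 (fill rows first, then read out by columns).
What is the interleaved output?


Matrix:
  1100
  1011
Read columns: 11100101

11100101


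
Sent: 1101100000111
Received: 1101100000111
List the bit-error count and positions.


XOR: 0000000000000

0 errors (received matches sent)


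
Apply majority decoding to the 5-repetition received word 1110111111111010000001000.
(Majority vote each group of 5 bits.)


Groups: 11101, 11111, 11101, 00000, 01000
Majority votes: 11100

11100


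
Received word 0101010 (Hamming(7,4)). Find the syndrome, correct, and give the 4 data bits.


Syndrome = 0: no error detected

Data: 0010 (no errors)


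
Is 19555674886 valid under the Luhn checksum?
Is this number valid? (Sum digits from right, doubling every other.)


Luhn sum = 60
60 mod 10 = 0

Valid (Luhn sum mod 10 = 0)


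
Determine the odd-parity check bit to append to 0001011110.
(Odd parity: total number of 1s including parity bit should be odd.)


Number of 1s in data: 5
Parity bit: 0

0


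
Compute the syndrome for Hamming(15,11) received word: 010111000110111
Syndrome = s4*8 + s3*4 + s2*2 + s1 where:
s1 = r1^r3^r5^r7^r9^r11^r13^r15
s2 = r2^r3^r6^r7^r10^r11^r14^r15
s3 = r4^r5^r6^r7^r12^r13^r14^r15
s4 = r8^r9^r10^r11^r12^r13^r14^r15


s1=0, s2=0, s3=0, s4=1

Syndrome = 8 (error at position 8)


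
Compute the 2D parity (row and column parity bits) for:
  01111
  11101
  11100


Row parities: 001
Column parities: 01110

Row P: 001, Col P: 01110, Corner: 1


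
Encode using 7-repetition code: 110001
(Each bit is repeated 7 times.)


Each bit -> 7 copies

111111111111110000000000000000000001111111


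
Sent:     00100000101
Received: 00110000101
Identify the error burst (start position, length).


XOR: 00010000000

Burst at position 3, length 1


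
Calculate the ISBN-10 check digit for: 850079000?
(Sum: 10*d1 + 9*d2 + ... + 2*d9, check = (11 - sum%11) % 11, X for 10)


Weighted sum: 212
212 mod 11 = 3

Check digit: 8


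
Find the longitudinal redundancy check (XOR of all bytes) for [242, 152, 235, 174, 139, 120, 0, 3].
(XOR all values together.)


XOR chain: 242 ^ 152 ^ 235 ^ 174 ^ 139 ^ 120 ^ 0 ^ 3 = 223

223


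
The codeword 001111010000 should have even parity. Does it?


Number of 1s: 5

No, parity error (5 ones)


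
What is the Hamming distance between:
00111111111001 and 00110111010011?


XOR: 00001000101010
Count of 1s: 4

4


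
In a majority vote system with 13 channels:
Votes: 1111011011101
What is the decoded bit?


Ones: 10 out of 13
Threshold: 7

1 (10/13 voted 1)


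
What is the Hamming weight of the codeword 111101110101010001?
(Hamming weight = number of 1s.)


Counting 1s in 111101110101010001

11


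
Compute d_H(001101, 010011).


XOR: 011110
Count of 1s: 4

4


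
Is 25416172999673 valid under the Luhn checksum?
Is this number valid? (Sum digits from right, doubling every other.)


Luhn sum = 70
70 mod 10 = 0

Valid (Luhn sum mod 10 = 0)


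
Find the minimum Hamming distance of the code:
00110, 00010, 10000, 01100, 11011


Comparing all pairs, minimum distance: 1
Can detect 0 errors, correct 0 errors

1


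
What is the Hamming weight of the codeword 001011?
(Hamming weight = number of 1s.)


Counting 1s in 001011

3


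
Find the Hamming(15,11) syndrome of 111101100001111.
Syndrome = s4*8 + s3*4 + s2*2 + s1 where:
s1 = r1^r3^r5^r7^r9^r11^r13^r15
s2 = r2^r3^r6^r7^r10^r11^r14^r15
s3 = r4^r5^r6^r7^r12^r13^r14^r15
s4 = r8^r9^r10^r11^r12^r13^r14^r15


s1=1, s2=0, s3=1, s4=0

Syndrome = 5 (error at position 5)


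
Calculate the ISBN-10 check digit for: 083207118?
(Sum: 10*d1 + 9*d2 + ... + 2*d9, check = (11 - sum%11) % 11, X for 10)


Weighted sum: 168
168 mod 11 = 3

Check digit: 8


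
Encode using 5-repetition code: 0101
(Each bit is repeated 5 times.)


Each bit -> 5 copies

00000111110000011111


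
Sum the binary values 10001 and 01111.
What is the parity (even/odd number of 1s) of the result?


10001 = 17
01111 = 15
Sum = 32 = 100000
1s count = 1

odd parity (1 ones in 100000)


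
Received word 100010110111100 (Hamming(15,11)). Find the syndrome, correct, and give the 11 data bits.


Syndrome = 11: error at position 11

Data: 01010101100 (corrected bit 11)


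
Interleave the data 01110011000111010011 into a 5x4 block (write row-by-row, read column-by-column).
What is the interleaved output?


Matrix:
  0111
  0011
  0001
  1101
  0011
Read columns: 00010100101100111111

00010100101100111111


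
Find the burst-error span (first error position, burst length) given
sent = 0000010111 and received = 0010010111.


XOR: 0010000000

Burst at position 2, length 1


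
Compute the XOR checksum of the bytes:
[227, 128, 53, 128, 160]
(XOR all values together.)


XOR chain: 227 ^ 128 ^ 53 ^ 128 ^ 160 = 118

118


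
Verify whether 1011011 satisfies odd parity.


Number of 1s: 5

Yes, parity is correct (5 ones)


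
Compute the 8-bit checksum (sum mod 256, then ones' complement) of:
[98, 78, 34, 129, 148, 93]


Sum = 580 mod 256 = 68
Complement = 187

187


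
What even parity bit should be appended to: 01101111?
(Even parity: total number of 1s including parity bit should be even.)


Number of 1s in data: 6
Parity bit: 0

0


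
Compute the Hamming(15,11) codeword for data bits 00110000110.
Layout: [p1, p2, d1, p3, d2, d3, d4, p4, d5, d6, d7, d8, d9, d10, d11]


Parity bits: p1=0, p2=1, p3=0, p4=0

010001100000110


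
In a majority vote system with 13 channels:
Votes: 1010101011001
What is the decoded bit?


Ones: 7 out of 13
Threshold: 7

1 (7/13 voted 1)


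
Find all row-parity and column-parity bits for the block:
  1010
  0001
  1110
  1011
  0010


Row parities: 01111
Column parities: 1100

Row P: 01111, Col P: 1100, Corner: 0


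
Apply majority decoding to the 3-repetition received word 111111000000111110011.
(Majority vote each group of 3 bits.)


Groups: 111, 111, 000, 000, 111, 110, 011
Majority votes: 1100111

1100111


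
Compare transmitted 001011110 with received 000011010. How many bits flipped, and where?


XOR: 001000100

2 error(s) at position(s): 2, 6


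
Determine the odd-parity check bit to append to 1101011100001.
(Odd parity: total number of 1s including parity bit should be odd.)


Number of 1s in data: 7
Parity bit: 0

0


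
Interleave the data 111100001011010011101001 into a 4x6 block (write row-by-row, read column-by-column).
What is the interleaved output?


Matrix:
  111100
  001011
  010011
  101001
Read columns: 100110101101100001100111

100110101101100001100111


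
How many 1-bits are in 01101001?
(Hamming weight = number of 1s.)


Counting 1s in 01101001

4


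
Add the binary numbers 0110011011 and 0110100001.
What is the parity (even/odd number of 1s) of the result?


0110011011 = 411
0110100001 = 417
Sum = 828 = 1100111100
1s count = 6

even parity (6 ones in 1100111100)


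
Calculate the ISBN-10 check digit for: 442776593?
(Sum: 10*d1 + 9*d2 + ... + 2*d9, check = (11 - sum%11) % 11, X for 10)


Weighted sum: 266
266 mod 11 = 2

Check digit: 9


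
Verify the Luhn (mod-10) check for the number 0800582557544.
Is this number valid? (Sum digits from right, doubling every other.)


Luhn sum = 49
49 mod 10 = 9

Invalid (Luhn sum mod 10 = 9)


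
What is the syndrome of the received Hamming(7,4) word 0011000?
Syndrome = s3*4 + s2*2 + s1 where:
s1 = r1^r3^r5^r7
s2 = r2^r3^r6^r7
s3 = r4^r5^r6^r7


s1=1, s2=1, s3=1

Syndrome = 7 (error at position 7)


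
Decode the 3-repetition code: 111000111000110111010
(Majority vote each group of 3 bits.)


Groups: 111, 000, 111, 000, 110, 111, 010
Majority votes: 1010110

1010110


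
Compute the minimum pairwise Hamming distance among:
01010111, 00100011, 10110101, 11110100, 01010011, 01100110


Comparing all pairs, minimum distance: 1
Can detect 0 errors, correct 0 errors

1


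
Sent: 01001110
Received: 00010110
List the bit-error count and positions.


XOR: 01011000

3 error(s) at position(s): 1, 3, 4


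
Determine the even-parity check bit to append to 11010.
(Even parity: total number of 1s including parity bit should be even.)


Number of 1s in data: 3
Parity bit: 1

1


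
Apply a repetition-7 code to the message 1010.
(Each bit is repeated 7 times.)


Each bit -> 7 copies

1111111000000011111110000000


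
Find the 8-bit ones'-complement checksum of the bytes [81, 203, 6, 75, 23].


Sum = 388 mod 256 = 132
Complement = 123

123


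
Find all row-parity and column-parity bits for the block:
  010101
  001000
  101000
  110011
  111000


Row parities: 11001
Column parities: 111110

Row P: 11001, Col P: 111110, Corner: 1


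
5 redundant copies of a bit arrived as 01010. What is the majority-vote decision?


Ones: 2 out of 5
Threshold: 3

0 (2/5 voted 1)


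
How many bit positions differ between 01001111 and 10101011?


XOR: 11100100
Count of 1s: 4

4


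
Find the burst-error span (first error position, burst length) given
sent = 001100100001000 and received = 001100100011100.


XOR: 000000000010100

Burst at position 10, length 3


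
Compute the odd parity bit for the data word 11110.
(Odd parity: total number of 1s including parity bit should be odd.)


Number of 1s in data: 4
Parity bit: 1

1


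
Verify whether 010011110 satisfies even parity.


Number of 1s: 5

No, parity error (5 ones)


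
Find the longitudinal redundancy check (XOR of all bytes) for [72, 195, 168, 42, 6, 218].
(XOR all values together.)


XOR chain: 72 ^ 195 ^ 168 ^ 42 ^ 6 ^ 218 = 213

213


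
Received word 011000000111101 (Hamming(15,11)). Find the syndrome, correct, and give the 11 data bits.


Syndrome = 14: error at position 14

Data: 10000111111 (corrected bit 14)


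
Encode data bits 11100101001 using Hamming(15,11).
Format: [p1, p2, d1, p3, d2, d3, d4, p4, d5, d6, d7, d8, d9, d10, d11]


Parity bits: p1=1, p2=0, p3=0, p4=1

101011010101001


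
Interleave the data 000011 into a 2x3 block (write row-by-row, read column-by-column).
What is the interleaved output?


Matrix:
  000
  011
Read columns: 000101

000101


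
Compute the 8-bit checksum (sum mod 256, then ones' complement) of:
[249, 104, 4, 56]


Sum = 413 mod 256 = 157
Complement = 98

98


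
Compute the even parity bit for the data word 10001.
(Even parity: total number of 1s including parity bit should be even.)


Number of 1s in data: 2
Parity bit: 0

0


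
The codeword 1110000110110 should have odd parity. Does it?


Number of 1s: 7

Yes, parity is correct (7 ones)


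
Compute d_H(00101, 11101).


XOR: 11000
Count of 1s: 2

2


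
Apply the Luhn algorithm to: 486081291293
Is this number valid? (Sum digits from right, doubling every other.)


Luhn sum = 56
56 mod 10 = 6

Invalid (Luhn sum mod 10 = 6)


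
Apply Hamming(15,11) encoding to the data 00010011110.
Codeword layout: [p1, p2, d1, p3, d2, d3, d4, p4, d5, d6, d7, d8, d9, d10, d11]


Parity bits: p1=1, p2=1, p3=0, p4=0

110000100011110


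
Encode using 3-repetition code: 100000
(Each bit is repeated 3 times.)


Each bit -> 3 copies

111000000000000000


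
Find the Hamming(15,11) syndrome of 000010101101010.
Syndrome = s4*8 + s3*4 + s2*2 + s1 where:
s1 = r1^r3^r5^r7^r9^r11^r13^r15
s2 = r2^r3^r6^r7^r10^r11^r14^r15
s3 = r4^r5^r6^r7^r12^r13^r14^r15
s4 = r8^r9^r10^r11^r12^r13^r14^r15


s1=1, s2=1, s3=0, s4=0

Syndrome = 3 (error at position 3)


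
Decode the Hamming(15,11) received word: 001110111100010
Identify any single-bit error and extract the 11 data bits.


Syndrome = 0: no error detected

Data: 11011100010 (no errors)


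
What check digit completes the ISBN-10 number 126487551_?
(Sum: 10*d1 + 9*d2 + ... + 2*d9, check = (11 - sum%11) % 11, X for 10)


Weighted sum: 224
224 mod 11 = 4

Check digit: 7


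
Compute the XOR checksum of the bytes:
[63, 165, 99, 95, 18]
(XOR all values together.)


XOR chain: 63 ^ 165 ^ 99 ^ 95 ^ 18 = 180

180


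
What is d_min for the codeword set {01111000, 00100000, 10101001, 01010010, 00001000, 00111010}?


Comparing all pairs, minimum distance: 2
Can detect 1 errors, correct 0 errors

2


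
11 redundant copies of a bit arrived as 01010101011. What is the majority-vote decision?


Ones: 6 out of 11
Threshold: 6

1 (6/11 voted 1)


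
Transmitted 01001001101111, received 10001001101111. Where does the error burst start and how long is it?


XOR: 11000000000000

Burst at position 0, length 2


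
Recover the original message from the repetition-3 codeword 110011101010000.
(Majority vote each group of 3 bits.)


Groups: 110, 011, 101, 010, 000
Majority votes: 11100

11100


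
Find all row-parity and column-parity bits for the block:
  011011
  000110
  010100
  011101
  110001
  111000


Row parities: 000011
Column parities: 011101

Row P: 000011, Col P: 011101, Corner: 0


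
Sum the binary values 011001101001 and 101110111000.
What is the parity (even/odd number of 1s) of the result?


011001101001 = 1641
101110111000 = 3000
Sum = 4641 = 1001000100001
1s count = 4

even parity (4 ones in 1001000100001)


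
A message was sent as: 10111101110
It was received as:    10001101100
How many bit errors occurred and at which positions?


XOR: 00110000010

3 error(s) at position(s): 2, 3, 9


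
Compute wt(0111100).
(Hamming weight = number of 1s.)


Counting 1s in 0111100

4


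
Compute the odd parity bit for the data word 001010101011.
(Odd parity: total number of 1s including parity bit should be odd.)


Number of 1s in data: 6
Parity bit: 1

1


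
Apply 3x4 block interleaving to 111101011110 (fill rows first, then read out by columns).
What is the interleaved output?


Matrix:
  1111
  0101
  1110
Read columns: 101111101110

101111101110


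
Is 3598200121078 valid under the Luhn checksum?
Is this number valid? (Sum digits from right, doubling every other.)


Luhn sum = 41
41 mod 10 = 1

Invalid (Luhn sum mod 10 = 1)


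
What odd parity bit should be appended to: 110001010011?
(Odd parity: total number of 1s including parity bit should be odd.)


Number of 1s in data: 6
Parity bit: 1

1


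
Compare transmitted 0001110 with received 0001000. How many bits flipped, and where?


XOR: 0000110

2 error(s) at position(s): 4, 5


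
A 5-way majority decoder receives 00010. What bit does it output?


Ones: 1 out of 5
Threshold: 3

0 (1/5 voted 1)


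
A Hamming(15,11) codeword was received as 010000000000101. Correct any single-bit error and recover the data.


Syndrome = 0: no error detected

Data: 00000000101 (no errors)


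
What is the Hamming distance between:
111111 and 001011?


XOR: 110100
Count of 1s: 3

3


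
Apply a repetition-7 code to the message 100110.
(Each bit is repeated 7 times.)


Each bit -> 7 copies

111111100000000000000111111111111110000000


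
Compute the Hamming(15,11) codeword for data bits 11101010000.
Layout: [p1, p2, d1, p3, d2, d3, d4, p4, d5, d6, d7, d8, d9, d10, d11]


Parity bits: p1=0, p2=1, p3=0, p4=0

011011001010000


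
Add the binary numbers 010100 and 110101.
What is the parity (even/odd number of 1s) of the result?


010100 = 20
110101 = 53
Sum = 73 = 1001001
1s count = 3

odd parity (3 ones in 1001001)


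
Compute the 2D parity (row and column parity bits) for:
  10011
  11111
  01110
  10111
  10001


Row parities: 11100
Column parities: 00100

Row P: 11100, Col P: 00100, Corner: 1


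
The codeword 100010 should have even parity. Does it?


Number of 1s: 2

Yes, parity is correct (2 ones)


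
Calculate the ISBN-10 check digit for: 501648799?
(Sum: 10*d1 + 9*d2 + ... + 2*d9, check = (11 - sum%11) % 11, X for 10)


Weighted sum: 237
237 mod 11 = 6

Check digit: 5


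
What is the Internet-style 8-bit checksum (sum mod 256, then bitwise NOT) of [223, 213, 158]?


Sum = 594 mod 256 = 82
Complement = 173

173


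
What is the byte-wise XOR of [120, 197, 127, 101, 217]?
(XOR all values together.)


XOR chain: 120 ^ 197 ^ 127 ^ 101 ^ 217 = 126

126


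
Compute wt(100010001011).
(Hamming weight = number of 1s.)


Counting 1s in 100010001011

5


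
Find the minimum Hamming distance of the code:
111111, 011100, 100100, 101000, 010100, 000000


Comparing all pairs, minimum distance: 1
Can detect 0 errors, correct 0 errors

1


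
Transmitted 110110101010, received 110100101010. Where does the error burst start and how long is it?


XOR: 000010000000

Burst at position 4, length 1


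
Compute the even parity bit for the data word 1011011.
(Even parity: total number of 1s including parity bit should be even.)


Number of 1s in data: 5
Parity bit: 1

1


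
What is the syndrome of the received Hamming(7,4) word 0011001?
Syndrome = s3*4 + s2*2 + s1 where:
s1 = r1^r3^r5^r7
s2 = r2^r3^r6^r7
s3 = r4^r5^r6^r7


s1=0, s2=0, s3=0

Syndrome = 0 (no error)


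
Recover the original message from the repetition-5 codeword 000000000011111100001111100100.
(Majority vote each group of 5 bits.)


Groups: 00000, 00000, 11111, 10000, 11111, 00100
Majority votes: 001010

001010


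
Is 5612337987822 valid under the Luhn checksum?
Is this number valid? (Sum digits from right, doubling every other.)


Luhn sum = 65
65 mod 10 = 5

Invalid (Luhn sum mod 10 = 5)


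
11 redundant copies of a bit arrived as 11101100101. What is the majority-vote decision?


Ones: 7 out of 11
Threshold: 6

1 (7/11 voted 1)


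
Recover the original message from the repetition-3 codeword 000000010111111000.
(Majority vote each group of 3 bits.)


Groups: 000, 000, 010, 111, 111, 000
Majority votes: 000110

000110


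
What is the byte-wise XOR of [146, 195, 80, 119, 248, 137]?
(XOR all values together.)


XOR chain: 146 ^ 195 ^ 80 ^ 119 ^ 248 ^ 137 = 7

7


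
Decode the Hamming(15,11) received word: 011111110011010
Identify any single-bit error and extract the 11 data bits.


Syndrome = 0: no error detected

Data: 11110011010 (no errors)


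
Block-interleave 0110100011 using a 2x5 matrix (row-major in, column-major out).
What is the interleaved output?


Matrix:
  01101
  00011
Read columns: 0010100111

0010100111


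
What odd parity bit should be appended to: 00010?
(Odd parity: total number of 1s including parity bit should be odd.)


Number of 1s in data: 1
Parity bit: 0

0


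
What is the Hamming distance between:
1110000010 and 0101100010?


XOR: 1011100000
Count of 1s: 4

4


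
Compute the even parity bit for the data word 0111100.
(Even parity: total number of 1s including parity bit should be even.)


Number of 1s in data: 4
Parity bit: 0

0


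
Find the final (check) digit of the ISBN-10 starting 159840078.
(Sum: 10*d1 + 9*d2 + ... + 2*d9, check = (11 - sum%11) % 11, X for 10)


Weighted sum: 244
244 mod 11 = 2

Check digit: 9


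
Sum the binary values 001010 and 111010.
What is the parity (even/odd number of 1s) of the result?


001010 = 10
111010 = 58
Sum = 68 = 1000100
1s count = 2

even parity (2 ones in 1000100)


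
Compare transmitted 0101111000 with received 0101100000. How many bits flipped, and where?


XOR: 0000011000

2 error(s) at position(s): 5, 6


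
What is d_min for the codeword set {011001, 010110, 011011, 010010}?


Comparing all pairs, minimum distance: 1
Can detect 0 errors, correct 0 errors

1


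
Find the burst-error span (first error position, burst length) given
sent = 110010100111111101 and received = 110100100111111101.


XOR: 000110000000000000

Burst at position 3, length 2


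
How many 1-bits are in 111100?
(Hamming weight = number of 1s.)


Counting 1s in 111100

4


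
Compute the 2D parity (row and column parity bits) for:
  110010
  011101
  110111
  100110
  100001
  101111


Row parities: 101101
Column parities: 110000

Row P: 101101, Col P: 110000, Corner: 0


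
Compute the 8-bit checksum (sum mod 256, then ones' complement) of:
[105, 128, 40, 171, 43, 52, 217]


Sum = 756 mod 256 = 244
Complement = 11

11


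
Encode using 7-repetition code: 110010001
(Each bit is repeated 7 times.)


Each bit -> 7 copies

111111111111110000000000000011111110000000000000000000001111111


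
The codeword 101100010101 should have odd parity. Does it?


Number of 1s: 6

No, parity error (6 ones)


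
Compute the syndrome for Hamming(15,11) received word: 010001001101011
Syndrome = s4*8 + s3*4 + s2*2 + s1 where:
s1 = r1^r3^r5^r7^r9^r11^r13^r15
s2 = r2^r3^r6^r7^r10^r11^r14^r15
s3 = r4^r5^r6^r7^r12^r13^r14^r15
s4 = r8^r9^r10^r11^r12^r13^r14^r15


s1=0, s2=1, s3=0, s4=1

Syndrome = 10 (error at position 10)


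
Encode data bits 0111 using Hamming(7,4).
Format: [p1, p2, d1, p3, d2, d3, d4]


Parity bits: p1=0, p2=0, p3=1

0001111


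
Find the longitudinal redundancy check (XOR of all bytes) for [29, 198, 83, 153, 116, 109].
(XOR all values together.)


XOR chain: 29 ^ 198 ^ 83 ^ 153 ^ 116 ^ 109 = 8

8


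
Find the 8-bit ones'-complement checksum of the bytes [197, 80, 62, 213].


Sum = 552 mod 256 = 40
Complement = 215

215


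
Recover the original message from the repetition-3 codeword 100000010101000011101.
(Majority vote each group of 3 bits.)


Groups: 100, 000, 010, 101, 000, 011, 101
Majority votes: 0001011

0001011


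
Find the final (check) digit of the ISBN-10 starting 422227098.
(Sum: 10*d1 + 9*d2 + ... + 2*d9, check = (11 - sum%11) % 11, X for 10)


Weighted sum: 178
178 mod 11 = 2

Check digit: 9


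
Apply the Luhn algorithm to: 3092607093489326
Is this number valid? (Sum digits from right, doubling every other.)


Luhn sum = 75
75 mod 10 = 5

Invalid (Luhn sum mod 10 = 5)


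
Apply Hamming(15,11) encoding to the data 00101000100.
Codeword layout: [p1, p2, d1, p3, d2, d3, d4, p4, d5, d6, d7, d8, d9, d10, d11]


Parity bits: p1=0, p2=1, p3=0, p4=0

010001001000100


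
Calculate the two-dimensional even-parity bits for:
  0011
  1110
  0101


Row parities: 010
Column parities: 1000

Row P: 010, Col P: 1000, Corner: 1


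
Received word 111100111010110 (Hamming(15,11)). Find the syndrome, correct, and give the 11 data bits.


Syndrome = 10: error at position 10

Data: 10011110110 (corrected bit 10)


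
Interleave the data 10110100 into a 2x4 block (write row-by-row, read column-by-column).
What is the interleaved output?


Matrix:
  1011
  0100
Read columns: 10011010

10011010


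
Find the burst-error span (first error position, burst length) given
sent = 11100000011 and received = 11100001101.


XOR: 00000001110

Burst at position 7, length 3


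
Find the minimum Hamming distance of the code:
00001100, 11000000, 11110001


Comparing all pairs, minimum distance: 3
Can detect 2 errors, correct 1 errors

3


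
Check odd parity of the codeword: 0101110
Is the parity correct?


Number of 1s: 4

No, parity error (4 ones)


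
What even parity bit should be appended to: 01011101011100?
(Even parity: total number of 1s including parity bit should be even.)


Number of 1s in data: 8
Parity bit: 0

0


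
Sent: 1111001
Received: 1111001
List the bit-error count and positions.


XOR: 0000000

0 errors (received matches sent)


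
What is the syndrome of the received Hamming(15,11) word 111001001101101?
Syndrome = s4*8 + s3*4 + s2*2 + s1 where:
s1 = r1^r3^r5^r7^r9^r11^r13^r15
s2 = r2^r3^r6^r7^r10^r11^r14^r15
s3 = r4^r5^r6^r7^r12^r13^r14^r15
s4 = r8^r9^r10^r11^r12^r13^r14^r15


s1=1, s2=1, s3=0, s4=1

Syndrome = 11 (error at position 11)


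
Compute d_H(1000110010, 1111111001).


XOR: 0111001011
Count of 1s: 6

6


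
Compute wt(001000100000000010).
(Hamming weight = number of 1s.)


Counting 1s in 001000100000000010

3


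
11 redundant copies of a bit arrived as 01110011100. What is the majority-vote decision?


Ones: 6 out of 11
Threshold: 6

1 (6/11 voted 1)


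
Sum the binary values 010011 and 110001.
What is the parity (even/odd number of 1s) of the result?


010011 = 19
110001 = 49
Sum = 68 = 1000100
1s count = 2

even parity (2 ones in 1000100)


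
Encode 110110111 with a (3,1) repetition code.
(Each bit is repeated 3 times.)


Each bit -> 3 copies

111111000111111000111111111


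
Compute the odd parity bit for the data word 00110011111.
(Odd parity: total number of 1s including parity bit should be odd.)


Number of 1s in data: 7
Parity bit: 0

0


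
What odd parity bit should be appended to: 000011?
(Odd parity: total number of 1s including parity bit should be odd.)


Number of 1s in data: 2
Parity bit: 1

1


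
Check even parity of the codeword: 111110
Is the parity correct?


Number of 1s: 5

No, parity error (5 ones)


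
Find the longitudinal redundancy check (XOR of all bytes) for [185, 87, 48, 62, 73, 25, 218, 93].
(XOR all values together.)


XOR chain: 185 ^ 87 ^ 48 ^ 62 ^ 73 ^ 25 ^ 218 ^ 93 = 55

55


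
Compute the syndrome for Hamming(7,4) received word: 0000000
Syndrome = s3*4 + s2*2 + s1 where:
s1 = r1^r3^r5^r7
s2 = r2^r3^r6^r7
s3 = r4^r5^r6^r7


s1=0, s2=0, s3=0

Syndrome = 0 (no error)


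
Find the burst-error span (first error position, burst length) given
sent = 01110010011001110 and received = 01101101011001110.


XOR: 00011111000000000

Burst at position 3, length 5


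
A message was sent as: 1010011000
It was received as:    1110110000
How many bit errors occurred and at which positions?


XOR: 0100101000

3 error(s) at position(s): 1, 4, 6


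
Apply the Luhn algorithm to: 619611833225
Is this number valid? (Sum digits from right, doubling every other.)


Luhn sum = 49
49 mod 10 = 9

Invalid (Luhn sum mod 10 = 9)


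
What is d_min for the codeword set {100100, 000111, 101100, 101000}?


Comparing all pairs, minimum distance: 1
Can detect 0 errors, correct 0 errors

1


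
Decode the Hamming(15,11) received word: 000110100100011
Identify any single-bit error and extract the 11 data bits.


Syndrome = 13: error at position 13

Data: 01010100111 (corrected bit 13)


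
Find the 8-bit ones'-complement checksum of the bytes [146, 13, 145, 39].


Sum = 343 mod 256 = 87
Complement = 168

168


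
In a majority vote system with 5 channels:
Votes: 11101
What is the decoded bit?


Ones: 4 out of 5
Threshold: 3

1 (4/5 voted 1)


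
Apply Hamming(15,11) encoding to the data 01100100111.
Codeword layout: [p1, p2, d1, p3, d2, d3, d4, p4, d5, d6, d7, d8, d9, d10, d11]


Parity bits: p1=1, p2=0, p3=1, p4=0

100111000100111


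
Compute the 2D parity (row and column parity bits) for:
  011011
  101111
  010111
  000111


Row parities: 0101
Column parities: 100100

Row P: 0101, Col P: 100100, Corner: 0


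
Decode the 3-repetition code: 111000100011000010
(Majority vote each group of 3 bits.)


Groups: 111, 000, 100, 011, 000, 010
Majority votes: 100100

100100


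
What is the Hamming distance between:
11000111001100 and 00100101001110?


XOR: 11100010000010
Count of 1s: 5

5


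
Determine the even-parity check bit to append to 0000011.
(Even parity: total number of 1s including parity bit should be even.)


Number of 1s in data: 2
Parity bit: 0

0


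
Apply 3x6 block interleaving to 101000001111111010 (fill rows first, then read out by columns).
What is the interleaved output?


Matrix:
  101000
  001111
  111010
Read columns: 101001111010011010

101001111010011010


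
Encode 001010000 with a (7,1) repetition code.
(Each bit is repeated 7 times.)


Each bit -> 7 copies

000000000000001111111000000011111110000000000000000000000000000


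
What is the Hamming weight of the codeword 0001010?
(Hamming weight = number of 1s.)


Counting 1s in 0001010

2


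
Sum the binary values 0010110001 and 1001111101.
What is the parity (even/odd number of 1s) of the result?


0010110001 = 177
1001111101 = 637
Sum = 814 = 1100101110
1s count = 6

even parity (6 ones in 1100101110)


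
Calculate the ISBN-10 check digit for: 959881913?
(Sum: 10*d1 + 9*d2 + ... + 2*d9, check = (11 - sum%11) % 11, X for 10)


Weighted sum: 361
361 mod 11 = 9

Check digit: 2


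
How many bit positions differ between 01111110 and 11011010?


XOR: 10100100
Count of 1s: 3

3


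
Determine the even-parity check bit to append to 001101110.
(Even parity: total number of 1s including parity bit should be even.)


Number of 1s in data: 5
Parity bit: 1

1


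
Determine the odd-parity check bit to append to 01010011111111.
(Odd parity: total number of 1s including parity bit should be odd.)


Number of 1s in data: 10
Parity bit: 1

1


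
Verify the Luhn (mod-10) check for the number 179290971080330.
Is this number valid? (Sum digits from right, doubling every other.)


Luhn sum = 60
60 mod 10 = 0

Valid (Luhn sum mod 10 = 0)


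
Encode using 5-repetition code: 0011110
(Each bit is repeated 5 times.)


Each bit -> 5 copies

00000000001111111111111111111100000


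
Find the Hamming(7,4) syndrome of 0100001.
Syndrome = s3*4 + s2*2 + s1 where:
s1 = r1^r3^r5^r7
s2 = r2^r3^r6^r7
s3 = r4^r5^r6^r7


s1=1, s2=0, s3=1

Syndrome = 5 (error at position 5)


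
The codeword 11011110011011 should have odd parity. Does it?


Number of 1s: 10

No, parity error (10 ones)


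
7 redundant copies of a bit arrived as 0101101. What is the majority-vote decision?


Ones: 4 out of 7
Threshold: 4

1 (4/7 voted 1)


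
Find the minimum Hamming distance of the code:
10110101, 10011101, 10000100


Comparing all pairs, minimum distance: 2
Can detect 1 errors, correct 0 errors

2


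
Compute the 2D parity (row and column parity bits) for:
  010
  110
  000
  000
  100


Row parities: 10001
Column parities: 000

Row P: 10001, Col P: 000, Corner: 0


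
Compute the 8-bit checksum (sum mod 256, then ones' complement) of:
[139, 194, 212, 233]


Sum = 778 mod 256 = 10
Complement = 245

245


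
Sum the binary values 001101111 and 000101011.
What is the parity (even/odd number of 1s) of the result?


001101111 = 111
000101011 = 43
Sum = 154 = 10011010
1s count = 4

even parity (4 ones in 10011010)


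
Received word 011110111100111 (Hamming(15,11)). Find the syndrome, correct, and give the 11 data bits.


Syndrome = 0: no error detected

Data: 11011100111 (no errors)


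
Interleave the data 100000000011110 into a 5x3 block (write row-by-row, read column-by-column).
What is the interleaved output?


Matrix:
  100
  000
  000
  011
  110
Read columns: 100010001100010

100010001100010


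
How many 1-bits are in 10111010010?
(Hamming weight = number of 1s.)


Counting 1s in 10111010010

6


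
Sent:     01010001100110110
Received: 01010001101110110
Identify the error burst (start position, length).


XOR: 00000000001000000

Burst at position 10, length 1


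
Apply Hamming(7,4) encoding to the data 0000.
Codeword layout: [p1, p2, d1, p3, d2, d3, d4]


Parity bits: p1=0, p2=0, p3=0

0000000


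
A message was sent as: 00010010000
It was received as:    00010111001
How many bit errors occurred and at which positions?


XOR: 00000101001

3 error(s) at position(s): 5, 7, 10


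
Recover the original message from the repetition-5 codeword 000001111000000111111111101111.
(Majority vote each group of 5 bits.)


Groups: 00000, 11110, 00000, 11111, 11111, 01111
Majority votes: 010111

010111


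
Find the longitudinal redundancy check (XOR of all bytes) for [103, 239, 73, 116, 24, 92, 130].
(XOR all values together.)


XOR chain: 103 ^ 239 ^ 73 ^ 116 ^ 24 ^ 92 ^ 130 = 115

115


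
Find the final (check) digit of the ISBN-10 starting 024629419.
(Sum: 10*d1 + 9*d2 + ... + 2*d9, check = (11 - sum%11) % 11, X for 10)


Weighted sum: 186
186 mod 11 = 10

Check digit: 1


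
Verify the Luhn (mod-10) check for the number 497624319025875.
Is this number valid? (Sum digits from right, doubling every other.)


Luhn sum = 68
68 mod 10 = 8

Invalid (Luhn sum mod 10 = 8)


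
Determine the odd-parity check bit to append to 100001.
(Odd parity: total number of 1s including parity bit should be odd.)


Number of 1s in data: 2
Parity bit: 1

1


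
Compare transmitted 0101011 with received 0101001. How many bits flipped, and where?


XOR: 0000010

1 error(s) at position(s): 5


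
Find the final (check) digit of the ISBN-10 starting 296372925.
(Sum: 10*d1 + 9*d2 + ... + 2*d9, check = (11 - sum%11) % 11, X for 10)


Weighted sum: 274
274 mod 11 = 10

Check digit: 1


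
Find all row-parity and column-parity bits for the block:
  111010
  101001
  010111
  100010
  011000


Row parities: 01000
Column parities: 111110

Row P: 01000, Col P: 111110, Corner: 1


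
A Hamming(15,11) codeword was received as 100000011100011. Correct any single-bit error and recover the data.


Syndrome = 11: error at position 11

Data: 00001110011 (corrected bit 11)


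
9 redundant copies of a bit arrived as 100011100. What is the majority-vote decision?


Ones: 4 out of 9
Threshold: 5

0 (4/9 voted 1)


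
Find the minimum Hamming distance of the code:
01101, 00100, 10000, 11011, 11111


Comparing all pairs, minimum distance: 1
Can detect 0 errors, correct 0 errors

1


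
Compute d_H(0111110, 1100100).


XOR: 1011010
Count of 1s: 4

4


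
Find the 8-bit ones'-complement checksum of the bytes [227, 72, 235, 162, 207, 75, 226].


Sum = 1204 mod 256 = 180
Complement = 75

75


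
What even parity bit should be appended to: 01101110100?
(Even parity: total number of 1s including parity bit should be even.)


Number of 1s in data: 6
Parity bit: 0

0


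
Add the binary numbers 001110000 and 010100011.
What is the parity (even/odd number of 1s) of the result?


001110000 = 112
010100011 = 163
Sum = 275 = 100010011
1s count = 4

even parity (4 ones in 100010011)


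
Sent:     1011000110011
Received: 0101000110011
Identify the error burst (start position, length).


XOR: 1110000000000

Burst at position 0, length 3


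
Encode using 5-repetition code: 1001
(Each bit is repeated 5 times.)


Each bit -> 5 copies

11111000000000011111


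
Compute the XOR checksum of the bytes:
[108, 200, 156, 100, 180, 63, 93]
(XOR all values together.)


XOR chain: 108 ^ 200 ^ 156 ^ 100 ^ 180 ^ 63 ^ 93 = 138

138


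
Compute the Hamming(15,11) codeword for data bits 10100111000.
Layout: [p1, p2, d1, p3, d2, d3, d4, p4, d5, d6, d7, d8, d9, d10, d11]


Parity bits: p1=0, p2=0, p3=0, p4=1

001001010111000


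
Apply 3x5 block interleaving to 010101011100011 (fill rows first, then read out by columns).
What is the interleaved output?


Matrix:
  01010
  10111
  00011
Read columns: 010100010111011

010100010111011


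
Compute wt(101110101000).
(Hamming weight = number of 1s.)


Counting 1s in 101110101000

6
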